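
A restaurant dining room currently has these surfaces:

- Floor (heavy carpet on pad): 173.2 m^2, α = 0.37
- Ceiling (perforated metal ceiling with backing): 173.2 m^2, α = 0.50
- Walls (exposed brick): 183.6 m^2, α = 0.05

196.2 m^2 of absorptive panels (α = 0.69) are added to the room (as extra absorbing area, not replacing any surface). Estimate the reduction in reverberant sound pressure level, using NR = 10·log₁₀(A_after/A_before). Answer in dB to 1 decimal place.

Total absorption A_before = 173.2*0.37 + 173.2*0.50 + 183.6*0.05
  = 64.084 + 86.600 + 9.180 = 159.864 m^2 sabins.
Added absorption = 196.2 × 0.69 = 135.378 sabins.
New total A_after = 295.242 sabins.
Reduction = 10 log₁₀(A_after/A_before) = 10 log₁₀(1.8468) = 2.7 dB.

2.7 dB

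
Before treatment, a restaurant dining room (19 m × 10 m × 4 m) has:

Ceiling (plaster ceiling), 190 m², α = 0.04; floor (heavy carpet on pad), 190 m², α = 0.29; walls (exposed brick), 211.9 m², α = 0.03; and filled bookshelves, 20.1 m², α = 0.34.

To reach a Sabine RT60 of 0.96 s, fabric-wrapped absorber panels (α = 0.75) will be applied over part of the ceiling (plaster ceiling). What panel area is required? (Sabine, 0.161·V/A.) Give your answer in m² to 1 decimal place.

A₁ = Σ Sᵢαᵢ = 190·0.04 + 190·0.29 + 211.9·0.03 + 20.1·0.34 = 75.891 sabins.
Required A₂ = 0.161·760/0.96 = 127.458 sabins.
ΔA needed = 127.458 − 75.891 = 51.567 sabins.
Net gain per m²: Δα = 0.75 − 0.04 = 0.71.
Area = ΔA/Δα = 51.567/0.71 = 72.6 m².

72.6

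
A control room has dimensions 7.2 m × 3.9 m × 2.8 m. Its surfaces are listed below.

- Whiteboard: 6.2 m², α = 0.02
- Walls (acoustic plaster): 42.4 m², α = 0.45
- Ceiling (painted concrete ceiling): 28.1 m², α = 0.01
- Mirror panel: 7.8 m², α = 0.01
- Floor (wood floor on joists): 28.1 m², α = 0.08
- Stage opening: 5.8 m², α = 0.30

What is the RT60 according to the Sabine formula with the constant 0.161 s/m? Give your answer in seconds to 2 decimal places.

Summing Sᵢαᵢ: 0.124 + 19.080 + 0.281 + 0.078 + 2.248 + 1.740 → A = 23.551 sabins.
Volume V = 7.2 × 3.9 × 2.8 = 78.624 m³.
RT60 = 0.161 · V / A = 0.161 × 78.624 / 23.551 = 0.54 s.

0.54 s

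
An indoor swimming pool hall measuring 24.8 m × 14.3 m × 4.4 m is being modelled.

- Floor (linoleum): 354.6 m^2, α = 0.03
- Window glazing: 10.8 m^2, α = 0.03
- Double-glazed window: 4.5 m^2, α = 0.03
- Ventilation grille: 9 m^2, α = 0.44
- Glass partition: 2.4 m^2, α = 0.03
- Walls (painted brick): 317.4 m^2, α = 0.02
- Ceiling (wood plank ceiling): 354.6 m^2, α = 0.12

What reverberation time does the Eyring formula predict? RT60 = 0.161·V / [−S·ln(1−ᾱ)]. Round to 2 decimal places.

Total surface area S = 354.6 + 10.8 + 4.5 + 9 + 2.4 + 317.4 + 354.6 = 1053.3 m^2.
Absorption A = 354.6×0.03 + 10.8×0.03 + 4.5×0.03 + 9×0.44 + 2.4×0.03 + 317.4×0.02 + 354.6×0.12 = 64.029 sabins.
ᾱ = 64.029 / 1053.3 = 0.0608.
Eyring denominator: −S ln(1−ᾱ) = 66.070.
V = 24.8 × 14.3 × 4.4 = 1560.416 m³.
RT60 = 0.161 × 1560.416 / 66.070 = 3.80 s.

3.80 s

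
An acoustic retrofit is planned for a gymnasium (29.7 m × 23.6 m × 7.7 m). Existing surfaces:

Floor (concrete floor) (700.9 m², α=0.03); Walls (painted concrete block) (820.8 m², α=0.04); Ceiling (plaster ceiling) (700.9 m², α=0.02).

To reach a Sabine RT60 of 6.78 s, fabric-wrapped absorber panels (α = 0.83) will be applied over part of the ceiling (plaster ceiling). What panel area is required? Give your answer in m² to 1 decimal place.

74.4

A₁ = Σ Sᵢαᵢ = 700.9·0.03 + 820.8·0.04 + 700.9·0.02 = 67.877 sabins.
Required A₂ = 0.161·5397.084/6.78 = 128.161 sabins.
ΔA needed = 128.161 − 67.877 = 60.284 sabins.
Each m² of panel replacing the ceiling (plaster ceiling) adds (0.83 − 0.02) = 0.81 sabins.
Area = ΔA/Δα = 60.284/0.81 = 74.4 m².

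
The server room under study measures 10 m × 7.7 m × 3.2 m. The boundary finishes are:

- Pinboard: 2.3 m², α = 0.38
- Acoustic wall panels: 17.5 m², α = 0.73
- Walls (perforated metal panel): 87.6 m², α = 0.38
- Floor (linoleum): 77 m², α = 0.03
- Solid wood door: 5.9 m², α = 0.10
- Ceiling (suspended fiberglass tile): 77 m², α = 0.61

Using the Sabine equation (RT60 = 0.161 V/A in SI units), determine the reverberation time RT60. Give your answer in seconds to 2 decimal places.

0.41 sec

Total absorption A = 2.3·0.38 + 17.5·0.73 + 87.6·0.38 + 77·0.03 + 5.9·0.10 + 77·0.61
  = 0.874 + 12.775 + 33.288 + 2.310 + 0.590 + 46.970 = 96.807 m² sabins.
Room volume: 246.4 m³.
T = 0.161 V/A = 0.161·246.4/96.807 = 0.41 s.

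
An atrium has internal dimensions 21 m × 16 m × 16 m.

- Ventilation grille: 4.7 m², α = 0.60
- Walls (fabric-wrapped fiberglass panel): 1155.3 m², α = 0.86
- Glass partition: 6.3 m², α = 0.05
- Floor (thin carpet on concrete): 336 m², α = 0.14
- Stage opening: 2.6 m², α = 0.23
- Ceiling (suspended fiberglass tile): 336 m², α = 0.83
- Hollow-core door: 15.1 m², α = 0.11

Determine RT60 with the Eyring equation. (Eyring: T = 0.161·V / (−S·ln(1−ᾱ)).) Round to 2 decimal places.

Total surface area S = 4.7 + 1155.3 + 6.3 + 336 + 2.6 + 336 + 15.1 = 1856.0 m².
Absorption A = 4.7·0.60 + 1155.3·0.86 + 6.3·0.05 + 336·0.14 + 2.6·0.23 + 336·0.83 + 15.1·0.11 = 1324.872 sabins.
Mean coefficient ᾱ = A/S = 0.7138.
Eyring denominator: −S ln(1−ᾱ) = 2321.976.
V = 21 × 16 × 16 = 5376 m³.
T = 0.161·V/[−S·ln(1−ᾱ)] = 0.161·5376/2321.976 = 0.37 s.

0.37 s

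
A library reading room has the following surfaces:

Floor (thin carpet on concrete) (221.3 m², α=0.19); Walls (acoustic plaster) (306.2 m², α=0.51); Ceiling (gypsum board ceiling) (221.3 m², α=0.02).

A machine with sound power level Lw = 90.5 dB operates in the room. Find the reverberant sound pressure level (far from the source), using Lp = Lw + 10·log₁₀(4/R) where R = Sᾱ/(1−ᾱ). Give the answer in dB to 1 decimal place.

72.1 dB

Σ(Sᵢαᵢ) = 221.3×0.19 + 306.2×0.51 + 221.3×0.02 = 202.635; total area S = 748.8 m².
ᾱ = 0.2706, so room constant R = A/(1−ᾱ) = 277.811 m².
Lp = 90.5 + 10·log₁₀(4/277.811) = 90.5 + (-18.42) = 72.1 dB.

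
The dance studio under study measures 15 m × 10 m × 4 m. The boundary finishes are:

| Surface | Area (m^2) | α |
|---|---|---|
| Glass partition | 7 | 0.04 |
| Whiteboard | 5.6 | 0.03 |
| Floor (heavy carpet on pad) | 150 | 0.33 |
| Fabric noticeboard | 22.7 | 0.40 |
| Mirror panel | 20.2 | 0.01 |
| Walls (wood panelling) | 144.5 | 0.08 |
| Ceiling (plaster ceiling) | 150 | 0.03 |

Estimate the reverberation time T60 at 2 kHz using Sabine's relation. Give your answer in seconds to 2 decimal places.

Total absorption A = 7*0.04 + 5.6*0.03 + 150*0.33 + 22.7*0.40 + 20.2*0.01 + 144.5*0.08 + 150*0.03
  = 0.280 + 0.168 + 49.500 + 9.080 + 0.202 + 11.560 + 4.500 = 75.290 m^2 sabins.
Room volume: 600 m³.
RT60 = 0.161 · V / A = 0.161 × 600 / 75.290 = 1.28 s.

1.28 sec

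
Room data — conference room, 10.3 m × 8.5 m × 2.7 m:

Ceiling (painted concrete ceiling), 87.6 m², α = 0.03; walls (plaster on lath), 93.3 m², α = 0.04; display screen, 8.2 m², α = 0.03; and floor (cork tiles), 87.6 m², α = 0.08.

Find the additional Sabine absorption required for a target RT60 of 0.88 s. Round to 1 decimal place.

Summing Sᵢαᵢ: 2.628 + 3.732 + 0.246 + 7.008 → A₁ = 13.614 sabins.
V = 236.385 m³. Required absorption A₂ = 0.161 × 236.385 / 0.88 = 43.248 sabins.
Additional absorption ΔA = 43.248 − 13.614 = 29.6 sabins.

29.6 sabins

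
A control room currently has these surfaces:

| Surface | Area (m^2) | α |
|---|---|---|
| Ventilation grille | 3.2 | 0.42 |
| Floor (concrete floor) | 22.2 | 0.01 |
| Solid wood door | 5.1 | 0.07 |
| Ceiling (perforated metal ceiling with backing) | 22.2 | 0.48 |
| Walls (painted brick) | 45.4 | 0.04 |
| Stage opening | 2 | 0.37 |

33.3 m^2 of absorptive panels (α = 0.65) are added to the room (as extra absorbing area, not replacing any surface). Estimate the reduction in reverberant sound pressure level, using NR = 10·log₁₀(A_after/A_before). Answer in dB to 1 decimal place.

A_before = Σ Sᵢαᵢ = 3.2·0.42 + 22.2·0.01 + 5.1·0.07 + 22.2·0.48 + 45.4·0.04 + 2·0.37 = 15.135 sabins.
Added absorption = 33.3 × 0.65 = 21.645 sabins.
New total A_after = 36.780 sabins.
Reduction = 10 log₁₀(A_after/A_before) = 10 log₁₀(2.4301) = 3.9 dB.

3.9 dB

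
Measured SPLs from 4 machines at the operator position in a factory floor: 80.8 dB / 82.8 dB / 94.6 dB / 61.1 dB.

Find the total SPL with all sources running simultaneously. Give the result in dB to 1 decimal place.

95.0 dB

Σ 10^(Lᵢ/10) = 3.196e+09.
Combined level = 10 log₁₀(3.196e+09) = 95.0 dB.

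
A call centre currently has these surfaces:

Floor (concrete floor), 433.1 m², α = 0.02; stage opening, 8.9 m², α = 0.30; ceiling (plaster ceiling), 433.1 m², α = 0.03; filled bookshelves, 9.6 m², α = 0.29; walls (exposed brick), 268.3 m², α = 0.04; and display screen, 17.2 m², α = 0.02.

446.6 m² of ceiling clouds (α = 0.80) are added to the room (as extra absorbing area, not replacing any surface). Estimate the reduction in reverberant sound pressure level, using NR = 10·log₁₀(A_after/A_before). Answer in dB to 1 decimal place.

Summing Sᵢαᵢ: 8.662 + 2.670 + 12.993 + 2.784 + 10.732 + 0.344 → A_before = 38.185 sabins.
Added absorption = 446.6 × 0.80 = 357.280 sabins.
New total A_after = 395.465 sabins.
Reduction = 10 log₁₀(A_after/A_before) = 10 log₁₀(10.3566) = 10.2 dB.

10.2 dB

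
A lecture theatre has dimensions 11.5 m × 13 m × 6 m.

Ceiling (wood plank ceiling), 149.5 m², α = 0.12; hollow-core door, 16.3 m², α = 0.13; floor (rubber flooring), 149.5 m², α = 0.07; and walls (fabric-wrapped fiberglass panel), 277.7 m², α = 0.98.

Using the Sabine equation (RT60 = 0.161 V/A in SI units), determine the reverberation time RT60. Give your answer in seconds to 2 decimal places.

A = Σ Sᵢαᵢ = 149.5·0.12 + 16.3·0.13 + 149.5·0.07 + 277.7·0.98 = 302.670 sabins.
V = 11.5·13·6 = 897 m³.
Sabine: RT60 = 0.161 × 897 / 302.670 = 0.48 s.

0.48 s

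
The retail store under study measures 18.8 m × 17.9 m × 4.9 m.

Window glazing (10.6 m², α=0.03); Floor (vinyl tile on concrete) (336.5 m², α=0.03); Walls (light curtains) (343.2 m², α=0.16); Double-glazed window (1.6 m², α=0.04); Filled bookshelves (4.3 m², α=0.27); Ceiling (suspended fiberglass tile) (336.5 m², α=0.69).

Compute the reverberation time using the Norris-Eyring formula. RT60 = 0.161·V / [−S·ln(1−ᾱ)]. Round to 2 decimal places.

0.75 sec

S = Σ Sᵢ = 1032.7 m².
Σ(Sᵢαᵢ) = 10.6·0.03 + 336.5·0.03 + 343.2·0.16 + 1.6·0.04 + 4.3·0.27 + 336.5·0.69 = 298.735.
Mean coefficient ᾱ = A/S = 0.2893.
Eyring denominator: −S ln(1−ᾱ) = 352.672.
V = 18.8 × 17.9 × 4.9 = 1648.948 m³.
T = 0.161·V/[−S·ln(1−ᾱ)] = 0.161·1648.948/352.672 = 0.75 s.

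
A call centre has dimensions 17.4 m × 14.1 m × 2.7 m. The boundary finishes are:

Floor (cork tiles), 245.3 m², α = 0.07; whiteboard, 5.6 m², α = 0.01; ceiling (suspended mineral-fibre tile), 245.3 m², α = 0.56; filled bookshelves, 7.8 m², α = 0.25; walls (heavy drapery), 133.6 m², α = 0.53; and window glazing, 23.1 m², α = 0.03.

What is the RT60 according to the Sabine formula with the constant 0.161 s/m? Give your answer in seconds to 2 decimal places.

0.47 seconds

Summing Sᵢαᵢ: 17.171 + 0.056 + 137.368 + 1.950 + 70.808 + 0.693 → A = 228.046 sabins.
Room volume: 662.418 m³.
Sabine: RT60 = 0.161 × 662.418 / 228.046 = 0.47 s.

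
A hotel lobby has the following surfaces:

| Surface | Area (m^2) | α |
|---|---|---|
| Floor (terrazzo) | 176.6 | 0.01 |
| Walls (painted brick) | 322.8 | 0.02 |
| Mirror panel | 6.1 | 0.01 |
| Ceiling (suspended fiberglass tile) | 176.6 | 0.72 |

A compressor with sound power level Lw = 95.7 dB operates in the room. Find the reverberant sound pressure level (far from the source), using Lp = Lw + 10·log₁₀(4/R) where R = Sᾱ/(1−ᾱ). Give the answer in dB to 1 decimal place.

79.4 dB

A = 135.435 sabins; S = 682.1 m^2.
ᾱ = 0.1986, so room constant R = A/(1−ᾱ) = 168.998 m^2.
Lp = Lw + 10 log₁₀(4/R) = 95.7 -16.26 = 79.4 dB.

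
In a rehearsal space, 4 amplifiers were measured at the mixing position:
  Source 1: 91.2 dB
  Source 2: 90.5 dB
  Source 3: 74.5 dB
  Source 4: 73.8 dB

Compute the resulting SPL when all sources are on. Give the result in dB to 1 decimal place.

Σ 10^(Lᵢ/10) = 2.492e+09.
Back to dB: 10·log₁₀ Σ = 94.0 dB.

94.0 dB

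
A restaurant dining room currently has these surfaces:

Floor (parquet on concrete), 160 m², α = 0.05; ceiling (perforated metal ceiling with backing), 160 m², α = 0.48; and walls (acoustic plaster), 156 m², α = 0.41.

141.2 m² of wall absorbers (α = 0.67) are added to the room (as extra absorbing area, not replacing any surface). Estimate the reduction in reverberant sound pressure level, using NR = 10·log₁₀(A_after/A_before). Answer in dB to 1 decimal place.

Total absorption A_before = 160*0.05 + 160*0.48 + 156*0.41
  = 8.000 + 76.800 + 63.960 = 148.760 m² sabins.
Treatment contributes 141.2·0.67 = 94.604 sabins.
A_after = 148.760 + 94.604 = 243.364 sabins.
Reduction = 10 log₁₀(A_after/A_before) = 10 log₁₀(1.6360) = 2.1 dB.

2.1 dB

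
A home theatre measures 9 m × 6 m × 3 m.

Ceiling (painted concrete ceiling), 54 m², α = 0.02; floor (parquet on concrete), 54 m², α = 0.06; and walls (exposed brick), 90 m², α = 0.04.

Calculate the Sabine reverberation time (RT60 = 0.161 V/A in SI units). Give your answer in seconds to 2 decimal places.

3.29 sec

Total absorption A = 54*0.02 + 54*0.06 + 90*0.04
  = 1.080 + 3.240 + 3.600 = 7.920 m² sabins.
V = 9·6·3 = 162 m³.
T = 0.161 V/A = 0.161·162/7.920 = 3.29 s.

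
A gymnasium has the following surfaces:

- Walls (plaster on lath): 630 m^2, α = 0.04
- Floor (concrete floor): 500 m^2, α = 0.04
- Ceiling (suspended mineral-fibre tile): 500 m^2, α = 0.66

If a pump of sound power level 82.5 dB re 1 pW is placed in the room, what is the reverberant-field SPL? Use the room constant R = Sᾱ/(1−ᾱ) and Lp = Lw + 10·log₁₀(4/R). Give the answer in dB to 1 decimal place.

61.6 dB

A = 375.200 sabins; S = 1630.0 m^2.
ᾱ = 0.2302, so room constant R = A/(1−ᾱ) = 487.399 m^2.
Lp = Lw + 10 log₁₀(4/R) = 82.5 -20.86 = 61.6 dB.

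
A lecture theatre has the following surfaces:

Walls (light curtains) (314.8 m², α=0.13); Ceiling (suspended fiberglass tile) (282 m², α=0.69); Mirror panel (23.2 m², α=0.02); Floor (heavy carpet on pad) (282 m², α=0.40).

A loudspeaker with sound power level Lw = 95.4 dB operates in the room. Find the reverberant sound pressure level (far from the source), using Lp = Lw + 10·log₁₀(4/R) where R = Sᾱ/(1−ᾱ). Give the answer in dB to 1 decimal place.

A = 348.768 sabins; S = 902.0 m².
ᾱ = 348.768/902.0 = 0.3867; R = Sᾱ/(1−ᾱ) = 348.768/(1−0.3867) = 568.674 m².
Lp = Lw + 10 log₁₀(4/R) = 95.4 -21.53 = 73.9 dB.

73.9 dB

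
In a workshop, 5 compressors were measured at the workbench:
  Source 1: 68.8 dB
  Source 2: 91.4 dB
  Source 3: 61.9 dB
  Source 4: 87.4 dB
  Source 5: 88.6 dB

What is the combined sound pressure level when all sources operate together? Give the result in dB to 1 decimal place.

Sum in the linear (power) domain: Σ 10^(Lᵢ/10) = 10^(68.8/10) + 10^(91.4/10) + 10^(61.9/10) + 10^(87.4/10) + 10^(88.6/10) = 2.663e+09.
Back to dB: 10·log₁₀ Σ = 94.3 dB.

94.3 dB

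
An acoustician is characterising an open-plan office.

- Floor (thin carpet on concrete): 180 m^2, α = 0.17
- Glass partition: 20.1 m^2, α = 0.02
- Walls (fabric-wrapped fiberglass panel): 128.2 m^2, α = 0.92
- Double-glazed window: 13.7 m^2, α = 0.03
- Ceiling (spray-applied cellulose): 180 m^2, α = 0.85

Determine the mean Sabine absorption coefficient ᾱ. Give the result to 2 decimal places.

Total surface area S = 522.0 m^2.
Weighted sum Σ Sα = 302.357.
ᾱ = A/S = 0.58.

0.58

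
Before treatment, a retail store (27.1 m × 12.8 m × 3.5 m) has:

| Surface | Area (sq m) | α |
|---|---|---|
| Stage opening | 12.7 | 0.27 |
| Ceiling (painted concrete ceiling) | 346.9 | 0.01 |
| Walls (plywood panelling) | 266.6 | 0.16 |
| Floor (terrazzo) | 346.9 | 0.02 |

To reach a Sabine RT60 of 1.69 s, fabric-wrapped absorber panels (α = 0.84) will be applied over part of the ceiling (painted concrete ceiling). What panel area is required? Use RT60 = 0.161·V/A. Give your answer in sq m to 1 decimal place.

71.3

Summing Sᵢαᵢ: 3.429 + 3.469 + 42.656 + 6.938 → A₁ = 56.492 sabins.
Required A₂ = 0.161·1214.08/1.69 = 115.661 sabins.
ΔA needed = 115.661 − 56.492 = 59.169 sabins.
Net gain per sq m: Δα = 0.84 − 0.01 = 0.83.
Panel area = 59.169 / 0.83 = 71.3 sq m.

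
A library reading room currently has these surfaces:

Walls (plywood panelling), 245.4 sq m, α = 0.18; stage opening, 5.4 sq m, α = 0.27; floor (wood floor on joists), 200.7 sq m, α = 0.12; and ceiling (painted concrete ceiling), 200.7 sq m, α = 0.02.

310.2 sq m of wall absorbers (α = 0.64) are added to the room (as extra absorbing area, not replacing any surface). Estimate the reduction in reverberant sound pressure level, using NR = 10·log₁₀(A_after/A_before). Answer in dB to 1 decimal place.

5.7 dB

Total absorption A_before = 245.4×0.18 + 5.4×0.27 + 200.7×0.12 + 200.7×0.02
  = 44.172 + 1.458 + 24.084 + 4.014 = 73.728 sq m sabins.
Added absorption = 310.2 × 0.64 = 198.528 sabins.
New total A_after = 272.256 sabins.
NR = 10·log₁₀(272.256/73.728) = 5.7 dB.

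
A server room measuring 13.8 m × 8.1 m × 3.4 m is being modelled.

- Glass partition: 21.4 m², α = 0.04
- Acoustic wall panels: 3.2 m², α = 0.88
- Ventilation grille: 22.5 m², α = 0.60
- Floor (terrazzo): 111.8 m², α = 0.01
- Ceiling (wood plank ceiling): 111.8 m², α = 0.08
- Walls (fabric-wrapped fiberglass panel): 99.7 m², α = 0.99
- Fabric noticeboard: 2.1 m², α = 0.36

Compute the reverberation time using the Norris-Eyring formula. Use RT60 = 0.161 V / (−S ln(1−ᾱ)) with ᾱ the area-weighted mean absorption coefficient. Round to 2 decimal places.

0.40 s

Total surface area S = 21.4 + 3.2 + 22.5 + 111.8 + 111.8 + 99.7 + 2.1 = 372.5 m².
Σ(Sᵢαᵢ) = 21.4×0.04 + 3.2×0.88 + 22.5×0.60 + 111.8×0.01 + 111.8×0.08 + 99.7×0.99 + 2.1×0.36 = 126.693.
Mean coefficient ᾱ = A/S = 0.3401.
−S·ln(1−ᾱ) = −372.5 × ln(1 − 0.3401) = 154.836.
V = 13.8 × 8.1 × 3.4 = 380.052 m³.
RT60 = 0.161 × 380.052 / 154.836 = 0.40 s.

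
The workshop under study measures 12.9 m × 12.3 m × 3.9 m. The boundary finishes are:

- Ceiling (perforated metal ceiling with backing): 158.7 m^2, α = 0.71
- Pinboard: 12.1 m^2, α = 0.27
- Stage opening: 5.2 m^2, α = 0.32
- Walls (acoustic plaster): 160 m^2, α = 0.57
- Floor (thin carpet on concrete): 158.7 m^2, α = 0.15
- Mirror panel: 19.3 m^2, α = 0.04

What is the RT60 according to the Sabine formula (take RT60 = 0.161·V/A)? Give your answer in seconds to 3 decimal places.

0.427 s

Equivalent absorption area: A = 158.7×0.71 + 12.1×0.27 + 5.2×0.32 + 160×0.57 + 158.7×0.15 + 19.3×0.04 = 233.385 m^2.
Room volume: 618.813 m³.
T = 0.161 V/A = 0.161·618.813/233.385 = 0.427 s.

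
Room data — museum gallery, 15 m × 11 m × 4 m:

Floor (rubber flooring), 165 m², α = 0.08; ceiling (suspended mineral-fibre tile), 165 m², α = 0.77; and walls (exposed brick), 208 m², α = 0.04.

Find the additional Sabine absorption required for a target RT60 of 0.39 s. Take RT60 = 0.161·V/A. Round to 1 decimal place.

A₁ = Σ Sᵢαᵢ = 165×0.08 + 165×0.77 + 208×0.04 = 148.570 sabins.
V = 660 m³. Required absorption A₂ = 0.161 × 660 / 0.39 = 272.462 sabins.
Shortfall: 272.462 − 148.570 = 123.9 sabins.

123.9 sabins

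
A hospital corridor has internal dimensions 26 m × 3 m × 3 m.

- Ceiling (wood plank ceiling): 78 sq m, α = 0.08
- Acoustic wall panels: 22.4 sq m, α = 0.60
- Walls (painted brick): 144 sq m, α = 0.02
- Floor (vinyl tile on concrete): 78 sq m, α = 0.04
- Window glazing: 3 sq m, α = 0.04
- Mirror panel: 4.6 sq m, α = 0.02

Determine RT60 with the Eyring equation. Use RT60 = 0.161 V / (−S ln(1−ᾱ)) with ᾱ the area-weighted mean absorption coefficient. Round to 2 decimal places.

1.40 s

S = Σ Sᵢ = 330.0 sq m.
Absorption A = 78×0.08 + 22.4×0.60 + 144×0.02 + 78×0.04 + 3×0.04 + 4.6×0.02 = 25.892 sabins.
Mean coefficient ᾱ = A/S = 0.0785.
Eyring denominator: −S ln(1−ᾱ) = 26.978.
V = 26 × 3 × 3 = 234 m³.
T = 0.161·V/[−S·ln(1−ᾱ)] = 0.161·234/26.978 = 1.40 s.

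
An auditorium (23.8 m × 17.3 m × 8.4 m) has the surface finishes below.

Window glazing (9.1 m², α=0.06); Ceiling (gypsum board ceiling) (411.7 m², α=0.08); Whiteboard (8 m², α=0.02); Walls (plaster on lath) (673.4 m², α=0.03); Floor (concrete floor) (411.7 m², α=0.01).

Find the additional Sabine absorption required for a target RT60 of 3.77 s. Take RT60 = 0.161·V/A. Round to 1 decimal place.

A₁ = Σ Sᵢαᵢ = 9.1·0.06 + 411.7·0.08 + 8·0.02 + 673.4·0.03 + 411.7·0.01 = 57.961 sabins.
For T = 3.77 s, need A₂ = 0.161·V/T = 0.161·3458.616/3.77 = 147.702 sabins.
Additional absorption ΔA = 147.702 − 57.961 = 89.7 sabins.

89.7 sabins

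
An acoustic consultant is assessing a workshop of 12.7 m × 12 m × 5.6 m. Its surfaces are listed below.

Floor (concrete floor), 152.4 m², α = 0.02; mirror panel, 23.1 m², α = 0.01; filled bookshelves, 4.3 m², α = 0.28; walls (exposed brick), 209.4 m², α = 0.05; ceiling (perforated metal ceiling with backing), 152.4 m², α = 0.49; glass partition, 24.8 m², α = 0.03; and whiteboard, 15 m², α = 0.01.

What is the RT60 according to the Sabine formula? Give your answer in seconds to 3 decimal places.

1.518 seconds

Total absorption A = 152.4×0.02 + 23.1×0.01 + 4.3×0.28 + 209.4×0.05 + 152.4×0.49 + 24.8×0.03 + 15×0.01
  = 3.048 + 0.231 + 1.204 + 10.470 + 74.676 + 0.744 + 0.150 = 90.523 m² sabins.
V = 12.7·12·5.6 = 853.44 m³.
Sabine: RT60 = 0.161 × 853.44 / 90.523 = 1.518 s.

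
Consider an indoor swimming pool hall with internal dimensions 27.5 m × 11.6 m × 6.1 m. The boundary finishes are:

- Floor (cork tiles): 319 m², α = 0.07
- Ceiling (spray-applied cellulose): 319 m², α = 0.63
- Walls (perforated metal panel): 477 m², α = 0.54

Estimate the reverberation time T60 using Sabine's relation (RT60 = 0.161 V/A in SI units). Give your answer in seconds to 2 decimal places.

Equivalent absorption area: A = 319*0.07 + 319*0.63 + 477*0.54 = 480.880 m².
Volume V = 27.5 × 11.6 × 6.1 = 1945.9 m³.
T = 0.161 V/A = 0.161·1945.9/480.880 = 0.65 s.

0.65 s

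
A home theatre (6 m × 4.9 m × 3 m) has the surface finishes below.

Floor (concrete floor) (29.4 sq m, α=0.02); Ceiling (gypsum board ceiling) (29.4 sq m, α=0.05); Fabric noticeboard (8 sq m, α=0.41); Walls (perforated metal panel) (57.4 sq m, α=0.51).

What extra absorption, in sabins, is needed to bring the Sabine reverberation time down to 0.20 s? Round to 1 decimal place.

Summing Sᵢαᵢ: 0.588 + 1.470 + 3.280 + 29.274 → A₁ = 34.612 sabins.
V = 88.2 m³. Required absorption A₂ = 0.161 × 88.2 / 0.20 = 71.001 sabins.
Shortfall: 71.001 − 34.612 = 36.4 sabins.

36.4 sabins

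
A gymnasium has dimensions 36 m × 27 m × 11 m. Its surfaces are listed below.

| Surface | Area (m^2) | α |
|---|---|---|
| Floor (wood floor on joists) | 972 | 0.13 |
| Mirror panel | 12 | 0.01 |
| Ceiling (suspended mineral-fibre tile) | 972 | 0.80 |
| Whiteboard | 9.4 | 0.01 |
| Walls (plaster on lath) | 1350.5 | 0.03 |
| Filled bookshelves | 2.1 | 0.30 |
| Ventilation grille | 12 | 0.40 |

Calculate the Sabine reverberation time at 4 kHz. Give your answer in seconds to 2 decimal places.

1.81 s

Summing Sᵢαᵢ: 126.360 + 0.120 + 777.600 + 0.094 + 40.515 + 0.630 + 4.800 → A = 950.119 sabins.
V = 36·27·11 = 10692 m³.
T = 0.161 V/A = 0.161·10692/950.119 = 1.81 s.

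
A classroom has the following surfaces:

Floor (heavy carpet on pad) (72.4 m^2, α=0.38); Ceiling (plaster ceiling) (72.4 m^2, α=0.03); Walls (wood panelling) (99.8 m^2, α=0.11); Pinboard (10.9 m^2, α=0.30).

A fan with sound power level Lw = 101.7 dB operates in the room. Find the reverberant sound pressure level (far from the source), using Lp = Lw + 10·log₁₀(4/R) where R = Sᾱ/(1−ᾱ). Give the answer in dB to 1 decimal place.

Σ(Sᵢαᵢ) = 72.4·0.38 + 72.4·0.03 + 99.8·0.11 + 10.9·0.30 = 43.932; total area S = 255.5 m^2.
ᾱ = 43.932/255.5 = 0.1719; R = Sᾱ/(1−ᾱ) = 43.932/(1−0.1719) = 53.052 m^2.
Lp = 101.7 + 10·log₁₀(4/53.052) = 101.7 + (-11.23) = 90.5 dB.

90.5 dB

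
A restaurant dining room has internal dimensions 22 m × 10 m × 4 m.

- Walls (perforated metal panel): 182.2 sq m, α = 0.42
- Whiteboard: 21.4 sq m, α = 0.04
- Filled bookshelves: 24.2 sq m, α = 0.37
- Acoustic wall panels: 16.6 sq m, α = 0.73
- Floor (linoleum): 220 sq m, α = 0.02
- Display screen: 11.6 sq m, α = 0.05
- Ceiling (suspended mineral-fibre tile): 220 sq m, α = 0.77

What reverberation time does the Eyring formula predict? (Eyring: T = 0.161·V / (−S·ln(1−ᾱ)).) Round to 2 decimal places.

Total surface area S = 182.2 + 21.4 + 24.2 + 16.6 + 220 + 11.6 + 220 = 696.0 sq m.
Absorption A = 182.2·0.42 + 21.4·0.04 + 24.2·0.37 + 16.6·0.73 + 220·0.02 + 11.6·0.05 + 220·0.77 = 272.832 sabins.
ᾱ = 272.832 / 696.0 = 0.3920.
−S·ln(1−ᾱ) = −696.0 × ln(1 − 0.3920) = 346.316.
V = 22 × 10 × 4 = 880 m³.
RT60 = 0.161 × 880 / 346.316 = 0.41 s.

0.41 s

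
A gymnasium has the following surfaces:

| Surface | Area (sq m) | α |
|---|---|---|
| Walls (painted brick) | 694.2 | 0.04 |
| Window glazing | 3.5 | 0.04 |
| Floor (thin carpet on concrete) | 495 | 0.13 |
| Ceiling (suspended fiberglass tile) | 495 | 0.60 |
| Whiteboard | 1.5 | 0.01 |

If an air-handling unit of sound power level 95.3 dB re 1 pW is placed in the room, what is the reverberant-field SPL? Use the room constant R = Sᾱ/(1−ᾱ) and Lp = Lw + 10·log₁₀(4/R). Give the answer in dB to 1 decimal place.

A = 389.273 sabins; S = 1689.2 sq m.
ᾱ = 389.273/1689.2 = 0.2304; R = Sᾱ/(1−ᾱ) = 389.273/(1−0.2304) = 505.812 sq m.
Lp = 95.3 + 10·log₁₀(4/505.812) = 95.3 + (-21.02) = 74.3 dB.

74.3 dB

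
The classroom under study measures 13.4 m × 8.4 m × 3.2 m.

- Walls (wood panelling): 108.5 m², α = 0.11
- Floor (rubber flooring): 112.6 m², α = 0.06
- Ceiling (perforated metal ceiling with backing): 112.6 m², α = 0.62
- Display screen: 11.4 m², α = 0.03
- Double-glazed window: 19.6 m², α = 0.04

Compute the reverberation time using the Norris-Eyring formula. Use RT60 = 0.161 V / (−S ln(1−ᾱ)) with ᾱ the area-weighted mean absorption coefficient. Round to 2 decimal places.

Total surface area S = 108.5 + 112.6 + 112.6 + 11.4 + 19.6 = 364.7 m².
Absorption A = 108.5×0.11 + 112.6×0.06 + 112.6×0.62 + 11.4×0.03 + 19.6×0.04 = 89.629 sabins.
Mean coefficient ᾱ = A/S = 0.2458.
Eyring denominator: −S ln(1−ᾱ) = 102.881.
V = 13.4 × 8.4 × 3.2 = 360.192 m³.
T = 0.161·V/[−S·ln(1−ᾱ)] = 0.161·360.192/102.881 = 0.56 s.

0.56 s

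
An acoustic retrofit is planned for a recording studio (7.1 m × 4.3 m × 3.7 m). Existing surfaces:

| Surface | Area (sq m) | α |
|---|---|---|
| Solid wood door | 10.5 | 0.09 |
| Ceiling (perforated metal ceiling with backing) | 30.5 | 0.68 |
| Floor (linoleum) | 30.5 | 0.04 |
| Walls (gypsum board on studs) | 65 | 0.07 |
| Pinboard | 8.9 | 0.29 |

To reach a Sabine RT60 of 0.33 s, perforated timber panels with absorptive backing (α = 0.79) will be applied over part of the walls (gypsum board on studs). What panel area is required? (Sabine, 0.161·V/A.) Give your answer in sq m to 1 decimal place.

Total absorption A₁ = 10.5*0.09 + 30.5*0.68 + 30.5*0.04 + 65*0.07 + 8.9*0.29
  = 0.945 + 20.740 + 1.220 + 4.550 + 2.581 = 30.036 sq m sabins.
Required A₂ = 0.161·112.961/0.33 = 55.111 sabins.
ΔA needed = 55.111 − 30.036 = 25.075 sabins.
Each sq m of panel replacing the walls (gypsum board on studs) adds (0.79 − 0.07) = 0.72 sabins.
Area = ΔA/Δα = 25.075/0.72 = 34.8 sq m.

34.8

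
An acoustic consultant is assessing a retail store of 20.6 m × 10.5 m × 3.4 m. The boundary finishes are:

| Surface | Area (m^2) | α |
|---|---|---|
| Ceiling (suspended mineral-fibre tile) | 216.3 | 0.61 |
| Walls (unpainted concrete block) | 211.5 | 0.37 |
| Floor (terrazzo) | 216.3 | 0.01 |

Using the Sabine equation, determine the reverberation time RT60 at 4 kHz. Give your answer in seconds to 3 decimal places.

Summing Sᵢαᵢ: 131.943 + 78.255 + 2.163 → A = 212.361 sabins.
Volume V = 20.6 × 10.5 × 3.4 = 735.42 m³.
RT60 = 0.161 · V / A = 0.161 × 735.42 / 212.361 = 0.558 s.

0.558 s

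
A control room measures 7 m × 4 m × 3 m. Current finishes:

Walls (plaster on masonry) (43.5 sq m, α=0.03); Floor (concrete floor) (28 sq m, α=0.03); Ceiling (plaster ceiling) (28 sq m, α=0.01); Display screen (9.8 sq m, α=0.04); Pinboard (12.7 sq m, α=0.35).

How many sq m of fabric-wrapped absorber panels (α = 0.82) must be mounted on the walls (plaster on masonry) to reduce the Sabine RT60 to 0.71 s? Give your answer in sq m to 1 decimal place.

Equivalent absorption area: A₁ = 43.5·0.03 + 28·0.03 + 28·0.01 + 9.8·0.04 + 12.7·0.35 = 7.262 sq m.
V = 84 m³. Target absorption A₂ = 0.161 × 84 / 0.71 = 19.048 sabins.
ΔA needed = 19.048 − 7.262 = 11.786 sabins.
Each sq m of panel replacing the walls (plaster on masonry) adds (0.82 − 0.03) = 0.79 sabins.
Panel area = 11.786 / 0.79 = 14.9 sq m.

14.9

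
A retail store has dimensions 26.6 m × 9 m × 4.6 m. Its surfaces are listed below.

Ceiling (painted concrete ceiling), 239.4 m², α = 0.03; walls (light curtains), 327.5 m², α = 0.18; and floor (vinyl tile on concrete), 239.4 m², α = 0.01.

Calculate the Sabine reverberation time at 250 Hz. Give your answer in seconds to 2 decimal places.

Total absorption A = 239.4*0.03 + 327.5*0.18 + 239.4*0.01
  = 7.182 + 58.950 + 2.394 = 68.526 m² sabins.
Volume V = 26.6 × 9 × 4.6 = 1101.24 m³.
T = 0.161 V/A = 0.161·1101.24/68.526 = 2.59 s.

2.59 sec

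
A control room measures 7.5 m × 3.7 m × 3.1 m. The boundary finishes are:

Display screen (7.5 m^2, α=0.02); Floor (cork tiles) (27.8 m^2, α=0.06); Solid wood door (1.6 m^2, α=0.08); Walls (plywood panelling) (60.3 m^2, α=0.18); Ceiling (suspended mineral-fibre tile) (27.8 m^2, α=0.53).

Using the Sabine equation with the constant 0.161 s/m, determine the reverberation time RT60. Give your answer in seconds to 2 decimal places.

0.50 s

Equivalent absorption area: A = 7.5·0.02 + 27.8·0.06 + 1.6·0.08 + 60.3·0.18 + 27.8·0.53 = 27.534 m^2.
Room volume: 86.025 m³.
RT60 = 0.161 · V / A = 0.161 × 86.025 / 27.534 = 0.50 s.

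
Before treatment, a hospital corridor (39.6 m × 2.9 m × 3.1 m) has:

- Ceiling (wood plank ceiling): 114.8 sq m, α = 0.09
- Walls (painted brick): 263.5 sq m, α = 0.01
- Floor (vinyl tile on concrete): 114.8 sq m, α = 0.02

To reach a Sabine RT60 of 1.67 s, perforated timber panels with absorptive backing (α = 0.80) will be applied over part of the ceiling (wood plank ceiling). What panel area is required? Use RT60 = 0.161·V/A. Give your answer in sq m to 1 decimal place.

A₁ = Σ Sᵢαᵢ = 114.8·0.09 + 263.5·0.01 + 114.8·0.02 = 15.263 sabins.
Required A₂ = 0.161·356.004/1.67 = 34.321 sabins.
Absorption to add: 34.321 − 15.263 = 19.058 sabins.
Each sq m of panel replacing the ceiling (wood plank ceiling) adds (0.80 − 0.09) = 0.71 sabins.
Area = ΔA/Δα = 19.058/0.71 = 26.8 sq m.

26.8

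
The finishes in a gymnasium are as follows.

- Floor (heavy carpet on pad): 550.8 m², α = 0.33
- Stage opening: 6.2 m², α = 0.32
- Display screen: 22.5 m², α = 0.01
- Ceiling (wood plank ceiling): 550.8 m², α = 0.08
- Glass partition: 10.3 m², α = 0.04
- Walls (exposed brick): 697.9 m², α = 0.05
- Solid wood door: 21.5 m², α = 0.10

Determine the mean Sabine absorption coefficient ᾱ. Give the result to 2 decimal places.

Total surface area S = 1860.0 m².
Weighted sum Σ Sα = 265.494.
ᾱ = 265.494 / 1860.0 = 0.14.

0.14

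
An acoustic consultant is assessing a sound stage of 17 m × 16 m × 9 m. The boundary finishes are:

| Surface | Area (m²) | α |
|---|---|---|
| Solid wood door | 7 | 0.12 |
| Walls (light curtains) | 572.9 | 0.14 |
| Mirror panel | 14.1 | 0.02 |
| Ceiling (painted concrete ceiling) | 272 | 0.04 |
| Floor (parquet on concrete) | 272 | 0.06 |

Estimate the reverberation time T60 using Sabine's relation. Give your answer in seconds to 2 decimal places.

3.63 s

Total absorption A = 7*0.12 + 572.9*0.14 + 14.1*0.02 + 272*0.04 + 272*0.06
  = 0.840 + 80.206 + 0.282 + 10.880 + 16.320 = 108.528 m² sabins.
Room volume: 2448 m³.
RT60 = 0.161 · V / A = 0.161 × 2448 / 108.528 = 3.63 s.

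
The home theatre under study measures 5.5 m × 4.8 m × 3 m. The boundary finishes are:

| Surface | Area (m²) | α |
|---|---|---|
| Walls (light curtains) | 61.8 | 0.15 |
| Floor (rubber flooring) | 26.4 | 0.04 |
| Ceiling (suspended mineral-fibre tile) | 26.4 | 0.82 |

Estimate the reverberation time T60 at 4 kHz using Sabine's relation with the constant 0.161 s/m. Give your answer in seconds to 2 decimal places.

0.40 s

A = Σ Sᵢαᵢ = 61.8×0.15 + 26.4×0.04 + 26.4×0.82 = 31.974 sabins.
Room volume: 79.2 m³.
T = 0.161 V/A = 0.161·79.2/31.974 = 0.40 s.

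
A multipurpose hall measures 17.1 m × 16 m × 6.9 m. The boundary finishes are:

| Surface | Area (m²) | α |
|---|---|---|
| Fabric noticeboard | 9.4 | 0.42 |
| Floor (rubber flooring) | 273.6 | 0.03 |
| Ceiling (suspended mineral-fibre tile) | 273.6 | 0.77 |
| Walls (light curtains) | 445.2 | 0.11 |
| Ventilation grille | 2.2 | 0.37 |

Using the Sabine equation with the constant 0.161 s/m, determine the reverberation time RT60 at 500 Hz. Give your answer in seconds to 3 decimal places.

Equivalent absorption area: A = 9.4·0.42 + 273.6·0.03 + 273.6·0.77 + 445.2·0.11 + 2.2·0.37 = 272.614 m².
Volume V = 17.1 × 16 × 6.9 = 1887.84 m³.
T = 0.161 V/A = 0.161·1887.84/272.614 = 1.115 s.

1.115 seconds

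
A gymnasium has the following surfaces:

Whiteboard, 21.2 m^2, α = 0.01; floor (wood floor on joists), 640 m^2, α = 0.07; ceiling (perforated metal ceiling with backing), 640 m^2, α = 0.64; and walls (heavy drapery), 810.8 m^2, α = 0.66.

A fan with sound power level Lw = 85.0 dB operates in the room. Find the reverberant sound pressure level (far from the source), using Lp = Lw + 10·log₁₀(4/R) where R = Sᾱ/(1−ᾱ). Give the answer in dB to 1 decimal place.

58.3 dB

Σ(Sᵢαᵢ) = 21.2×0.01 + 640×0.07 + 640×0.64 + 810.8×0.66 = 989.740; total area S = 2112.0 m^2.
ᾱ = 989.740/2112.0 = 0.4686; R = Sᾱ/(1−ᾱ) = 989.740/(1−0.4686) = 1862.514 m^2.
Lp = 85.0 + 10·log₁₀(4/1862.514) = 85.0 + (-26.68) = 58.3 dB.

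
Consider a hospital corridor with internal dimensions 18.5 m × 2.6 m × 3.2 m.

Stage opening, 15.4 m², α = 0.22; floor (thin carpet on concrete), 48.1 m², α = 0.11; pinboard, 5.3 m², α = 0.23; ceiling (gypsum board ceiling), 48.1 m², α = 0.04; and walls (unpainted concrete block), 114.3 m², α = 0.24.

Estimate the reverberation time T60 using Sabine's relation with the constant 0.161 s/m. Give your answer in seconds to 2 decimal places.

0.63 s

A = Σ Sᵢαᵢ = 15.4*0.22 + 48.1*0.11 + 5.3*0.23 + 48.1*0.04 + 114.3*0.24 = 39.254 sabins.
V = 18.5·2.6·3.2 = 153.92 m³.
Sabine: RT60 = 0.161 × 153.92 / 39.254 = 0.63 s.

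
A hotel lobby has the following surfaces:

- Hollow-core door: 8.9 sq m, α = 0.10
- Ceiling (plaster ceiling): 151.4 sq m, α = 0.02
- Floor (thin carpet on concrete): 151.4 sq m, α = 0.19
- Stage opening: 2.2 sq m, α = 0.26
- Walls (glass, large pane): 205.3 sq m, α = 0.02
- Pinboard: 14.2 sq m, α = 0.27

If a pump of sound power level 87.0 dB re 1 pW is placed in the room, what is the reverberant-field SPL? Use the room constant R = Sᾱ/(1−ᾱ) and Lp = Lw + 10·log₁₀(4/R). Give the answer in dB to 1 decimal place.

A = 41.196 sabins; S = 533.4 sq m.
ᾱ = 0.0772, so room constant R = A/(1−ᾱ) = 44.642 sq m.
Lp = Lw + 10 log₁₀(4/R) = 87.0 -10.48 = 76.5 dB.

76.5 dB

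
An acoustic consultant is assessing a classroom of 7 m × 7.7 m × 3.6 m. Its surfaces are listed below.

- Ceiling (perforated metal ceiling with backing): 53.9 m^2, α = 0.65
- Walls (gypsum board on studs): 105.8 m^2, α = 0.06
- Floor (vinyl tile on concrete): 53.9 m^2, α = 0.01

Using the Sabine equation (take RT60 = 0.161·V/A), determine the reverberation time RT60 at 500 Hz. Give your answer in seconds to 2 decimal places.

A = Σ Sᵢαᵢ = 53.9·0.65 + 105.8·0.06 + 53.9·0.01 = 41.922 sabins.
Volume V = 7 × 7.7 × 3.6 = 194.04 m³.
RT60 = 0.161 · V / A = 0.161 × 194.04 / 41.922 = 0.75 s.

0.75 s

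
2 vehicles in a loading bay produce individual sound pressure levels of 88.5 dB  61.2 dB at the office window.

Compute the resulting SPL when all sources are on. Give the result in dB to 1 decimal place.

Sum in the linear (power) domain: Σ 10^(Lᵢ/10) = 10^(88.5/10) + 10^(61.2/10) = 7.093e+08.
L_total = 10·log₁₀(7.093e+08) = 88.5 dB.

88.5 dB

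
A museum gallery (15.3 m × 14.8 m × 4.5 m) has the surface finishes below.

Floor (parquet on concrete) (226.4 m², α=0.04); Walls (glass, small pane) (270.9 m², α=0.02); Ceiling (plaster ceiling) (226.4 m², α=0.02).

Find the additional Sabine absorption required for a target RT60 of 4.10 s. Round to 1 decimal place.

21.0 sabins

Equivalent absorption area: A₁ = 226.4·0.04 + 270.9·0.02 + 226.4·0.02 = 19.002 m².
V = 1018.98 m³. Required absorption A₂ = 0.161 × 1018.98 / 4.10 = 40.014 sabins.
ΔA = A₂ − A₁ = 40.014 − 19.002 = 21.0 sabins.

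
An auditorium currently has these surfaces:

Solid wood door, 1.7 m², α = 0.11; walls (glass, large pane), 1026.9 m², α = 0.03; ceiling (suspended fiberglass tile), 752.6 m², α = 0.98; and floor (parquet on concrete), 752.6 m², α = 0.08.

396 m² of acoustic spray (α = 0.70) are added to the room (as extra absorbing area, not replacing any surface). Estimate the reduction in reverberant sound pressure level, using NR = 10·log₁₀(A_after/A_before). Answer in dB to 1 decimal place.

1.3 dB

Summing Sᵢαᵢ: 0.187 + 30.807 + 737.548 + 60.208 → A_before = 828.750 sabins.
Added absorption = 396 × 0.70 = 277.200 sabins.
New total A_after = 1105.950 sabins.
NR = 10·log₁₀(1105.950/828.750) = 1.3 dB.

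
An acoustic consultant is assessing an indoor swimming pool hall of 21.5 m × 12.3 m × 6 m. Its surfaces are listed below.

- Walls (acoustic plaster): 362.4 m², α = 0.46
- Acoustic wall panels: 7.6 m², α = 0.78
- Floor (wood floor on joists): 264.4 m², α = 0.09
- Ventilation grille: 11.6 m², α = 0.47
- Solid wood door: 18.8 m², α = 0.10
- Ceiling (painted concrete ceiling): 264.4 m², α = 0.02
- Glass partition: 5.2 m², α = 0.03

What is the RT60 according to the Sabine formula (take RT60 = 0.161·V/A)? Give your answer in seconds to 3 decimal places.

1.221 s

A = Σ Sᵢαᵢ = 362.4·0.46 + 7.6·0.78 + 264.4·0.09 + 11.6·0.47 + 18.8·0.10 + 264.4·0.02 + 5.2·0.03 = 209.204 sabins.
Volume V = 21.5 × 12.3 × 6 = 1586.7 m³.
T = 0.161 V/A = 0.161·1586.7/209.204 = 1.221 s.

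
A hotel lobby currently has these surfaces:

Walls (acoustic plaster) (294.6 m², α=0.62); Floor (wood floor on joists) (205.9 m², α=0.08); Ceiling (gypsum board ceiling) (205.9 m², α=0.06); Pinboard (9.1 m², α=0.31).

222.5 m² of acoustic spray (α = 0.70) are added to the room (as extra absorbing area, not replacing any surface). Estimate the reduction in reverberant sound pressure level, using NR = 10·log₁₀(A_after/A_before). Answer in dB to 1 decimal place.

2.4 dB

A_before = Σ Sᵢαᵢ = 294.6*0.62 + 205.9*0.08 + 205.9*0.06 + 9.1*0.31 = 214.299 sabins.
Added absorption = 222.5 × 0.70 = 155.750 sabins.
New total A_after = 370.049 sabins.
NR = 10·log₁₀(370.049/214.299) = 2.4 dB.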